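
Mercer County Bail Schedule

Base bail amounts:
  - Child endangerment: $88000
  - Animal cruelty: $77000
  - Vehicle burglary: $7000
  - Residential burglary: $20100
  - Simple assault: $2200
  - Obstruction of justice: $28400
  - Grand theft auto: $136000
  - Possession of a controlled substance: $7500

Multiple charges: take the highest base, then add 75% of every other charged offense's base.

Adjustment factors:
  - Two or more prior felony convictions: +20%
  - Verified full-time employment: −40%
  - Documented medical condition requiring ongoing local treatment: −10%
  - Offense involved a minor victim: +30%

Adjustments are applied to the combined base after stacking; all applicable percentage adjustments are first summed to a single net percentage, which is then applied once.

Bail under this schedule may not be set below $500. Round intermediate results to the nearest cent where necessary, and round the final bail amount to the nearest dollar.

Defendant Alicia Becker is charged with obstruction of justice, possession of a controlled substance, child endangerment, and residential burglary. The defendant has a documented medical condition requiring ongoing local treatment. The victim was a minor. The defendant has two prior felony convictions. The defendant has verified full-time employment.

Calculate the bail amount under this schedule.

Base amounts from the schedule: obstruction of justice $28400; possession of a controlled substance $7500; child endangerment $88000; residential burglary $20100.
Stacking rule: highest base plus 75% of each additional charge. Highest is child endangerment at $88000. Additional: $28400 × 75% = $21300; $7500 × 75% = $5625; $20100 × 75% = $15075. Combined base = $88000 + $42000 = $130000.
Net percentage adjustment: +20% −40% −10% +30% = +0%. $130000 × 1 = $130000.
$130000 is at or above the $500 minimum.

$130000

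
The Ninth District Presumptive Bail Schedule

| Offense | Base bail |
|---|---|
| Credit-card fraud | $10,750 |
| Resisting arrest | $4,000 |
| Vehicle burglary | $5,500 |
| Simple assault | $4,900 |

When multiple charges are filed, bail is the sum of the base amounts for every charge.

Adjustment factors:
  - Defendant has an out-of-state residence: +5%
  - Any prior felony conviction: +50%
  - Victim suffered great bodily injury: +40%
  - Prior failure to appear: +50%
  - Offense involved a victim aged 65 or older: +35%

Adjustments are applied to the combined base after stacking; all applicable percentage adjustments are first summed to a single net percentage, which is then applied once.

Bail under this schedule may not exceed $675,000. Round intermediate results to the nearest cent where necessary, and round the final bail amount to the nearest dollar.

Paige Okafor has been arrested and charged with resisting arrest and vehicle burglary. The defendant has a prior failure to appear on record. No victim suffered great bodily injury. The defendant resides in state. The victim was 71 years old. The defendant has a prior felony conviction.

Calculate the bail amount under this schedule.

Base amounts from the schedule: resisting arrest $4,000; vehicle burglary $5,500.
Stacking rule: sum of all bases. $4,000 + $5,500 = $9,500.
Net percentage adjustment: +50% +50% +35% = +135%. $9,500 × 2.35 = $22,325.
$22,325 is within the $675,000 maximum.

$22,325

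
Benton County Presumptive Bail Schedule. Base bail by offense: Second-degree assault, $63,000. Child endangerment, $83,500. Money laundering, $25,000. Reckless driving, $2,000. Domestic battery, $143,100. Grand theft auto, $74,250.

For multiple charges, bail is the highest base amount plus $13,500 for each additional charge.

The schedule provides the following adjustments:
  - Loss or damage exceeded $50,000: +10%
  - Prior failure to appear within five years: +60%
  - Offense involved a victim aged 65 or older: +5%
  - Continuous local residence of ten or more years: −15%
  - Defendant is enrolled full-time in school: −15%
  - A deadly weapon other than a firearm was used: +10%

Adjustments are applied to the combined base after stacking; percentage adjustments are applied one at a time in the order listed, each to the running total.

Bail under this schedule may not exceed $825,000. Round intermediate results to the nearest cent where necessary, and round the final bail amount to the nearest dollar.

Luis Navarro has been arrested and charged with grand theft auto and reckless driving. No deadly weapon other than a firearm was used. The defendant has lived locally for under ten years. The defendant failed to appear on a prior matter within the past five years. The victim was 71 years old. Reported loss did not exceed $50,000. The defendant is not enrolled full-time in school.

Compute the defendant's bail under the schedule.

$147,420

Base amounts from the schedule: grand theft auto $74,250; reckless driving $2,000.
Stacking rule: highest base plus $13,500 per additional charge. Highest is grand theft auto at $74,250; 1 additional charge → +$13,500. Combined base = $87,750.
Prior failure to appear within five years (+60%): $87,750 × 1.6 = $140,400.
Offense involved a victim aged 65 or older (+5%): $140,400 × 1.05 = $147,420.
$147,420 is within the $825,000 maximum.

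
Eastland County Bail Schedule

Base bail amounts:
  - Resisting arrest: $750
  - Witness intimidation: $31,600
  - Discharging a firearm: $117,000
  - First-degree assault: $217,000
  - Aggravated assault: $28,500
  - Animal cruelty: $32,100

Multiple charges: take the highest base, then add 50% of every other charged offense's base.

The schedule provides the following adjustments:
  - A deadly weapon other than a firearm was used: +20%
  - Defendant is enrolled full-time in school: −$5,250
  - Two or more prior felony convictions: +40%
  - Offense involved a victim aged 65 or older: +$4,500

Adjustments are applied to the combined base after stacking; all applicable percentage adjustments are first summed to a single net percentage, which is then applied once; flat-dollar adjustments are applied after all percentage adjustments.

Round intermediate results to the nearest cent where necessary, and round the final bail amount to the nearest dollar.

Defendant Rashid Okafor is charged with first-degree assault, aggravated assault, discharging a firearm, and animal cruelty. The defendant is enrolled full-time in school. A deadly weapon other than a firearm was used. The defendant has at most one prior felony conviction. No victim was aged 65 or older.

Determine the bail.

$361,710

Base amounts from the schedule: first-degree assault $217,000; aggravated assault $28,500; discharging a firearm $117,000; animal cruelty $32,100.
Stacking rule: highest base plus 50% of each additional charge. Highest is first-degree assault at $217,000. Additional: $28,500 × 50% = $14,250; $117,000 × 50% = $58,500; $32,100 × 50% = $16,050. Combined base = $217,000 + $88,800 = $305,800.
A deadly weapon other than a firearm was used (+20%): $305,800 × 1.2 = $366,960.
Defendant is enrolled full-time in school (−$5,250 flat): $366,960 − $5,250 = $361,710.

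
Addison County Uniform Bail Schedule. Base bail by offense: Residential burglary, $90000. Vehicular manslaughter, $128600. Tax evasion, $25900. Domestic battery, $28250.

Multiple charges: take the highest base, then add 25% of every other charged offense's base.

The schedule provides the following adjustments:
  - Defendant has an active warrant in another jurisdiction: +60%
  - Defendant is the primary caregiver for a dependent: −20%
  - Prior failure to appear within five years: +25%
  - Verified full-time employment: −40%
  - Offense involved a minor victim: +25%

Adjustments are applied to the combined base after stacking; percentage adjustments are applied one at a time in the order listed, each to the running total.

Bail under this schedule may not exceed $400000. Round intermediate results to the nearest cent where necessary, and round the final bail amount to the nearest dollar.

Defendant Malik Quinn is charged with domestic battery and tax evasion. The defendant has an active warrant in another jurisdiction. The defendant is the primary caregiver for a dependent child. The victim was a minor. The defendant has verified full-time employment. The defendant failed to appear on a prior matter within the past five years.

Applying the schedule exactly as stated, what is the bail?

Base amounts from the schedule: domestic battery $28250; tax evasion $25900.
Stacking rule: highest base plus 25% of each additional charge. Highest is domestic battery at $28250. Additional: $25900 × 25% = $6475. Combined base = $28250 + $6475 = $34725.
Defendant has an active warrant in another jurisdiction (+60%): $34725 × 1.6 = $55560.
Defendant is the primary caregiver for a dependent (−20%): $55560 × 0.8 = $44448.
Prior failure to appear within five years (+25%): $44448 × 1.25 = $55560.
Verified full-time employment (−40%): $55560 × 0.6 = $33336.
Offense involved a minor victim (+25%): $33336 × 1.25 = $41670.
$41670 is within the $400000 maximum.

$41670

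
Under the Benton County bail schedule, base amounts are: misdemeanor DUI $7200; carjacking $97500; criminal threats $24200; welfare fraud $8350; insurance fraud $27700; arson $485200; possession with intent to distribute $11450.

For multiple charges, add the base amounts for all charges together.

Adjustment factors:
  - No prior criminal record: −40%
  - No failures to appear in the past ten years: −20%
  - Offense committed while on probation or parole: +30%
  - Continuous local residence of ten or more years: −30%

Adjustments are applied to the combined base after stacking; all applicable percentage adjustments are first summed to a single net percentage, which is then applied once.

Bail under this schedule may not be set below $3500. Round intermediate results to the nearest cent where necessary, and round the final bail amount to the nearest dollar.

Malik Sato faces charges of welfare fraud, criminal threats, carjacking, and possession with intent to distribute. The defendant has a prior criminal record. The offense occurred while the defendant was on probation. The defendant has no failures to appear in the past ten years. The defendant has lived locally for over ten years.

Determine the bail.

Base amounts from the schedule: welfare fraud $8350; criminal threats $24200; carjacking $97500; possession with intent to distribute $11450.
Stacking rule: sum of all bases. $8350 + $24200 + $97500 + $11450 = $141500.
Net percentage adjustment: −20% +30% −30% = −20%. $141500 × 0.8 = $113200.
$113200 is at or above the $3500 minimum.

$113200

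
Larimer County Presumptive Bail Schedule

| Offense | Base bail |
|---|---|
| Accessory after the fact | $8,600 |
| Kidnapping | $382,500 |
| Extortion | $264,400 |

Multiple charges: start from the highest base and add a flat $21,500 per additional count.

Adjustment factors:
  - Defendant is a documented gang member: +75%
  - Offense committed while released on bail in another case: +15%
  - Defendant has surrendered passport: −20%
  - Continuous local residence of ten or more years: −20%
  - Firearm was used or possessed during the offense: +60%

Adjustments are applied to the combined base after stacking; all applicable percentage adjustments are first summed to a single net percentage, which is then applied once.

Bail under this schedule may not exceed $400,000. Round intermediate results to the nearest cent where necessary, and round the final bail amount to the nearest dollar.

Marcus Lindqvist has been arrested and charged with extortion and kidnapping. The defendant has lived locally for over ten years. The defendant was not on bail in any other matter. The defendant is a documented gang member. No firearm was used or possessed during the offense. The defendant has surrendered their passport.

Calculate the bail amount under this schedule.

Base amounts from the schedule: extortion $264,400; kidnapping $382,500.
Stacking rule: highest base plus $21,500 per additional charge. Highest is kidnapping at $382,500; 1 additional charge → +$21,500. Combined base = $404,000.
Net percentage adjustment: +75% −20% −20% = +35%. $404,000 × 1.35 = $545,400.
Result $545,400 exceeds the maximum of $400,000; bail is capped at $400,000.

$400,000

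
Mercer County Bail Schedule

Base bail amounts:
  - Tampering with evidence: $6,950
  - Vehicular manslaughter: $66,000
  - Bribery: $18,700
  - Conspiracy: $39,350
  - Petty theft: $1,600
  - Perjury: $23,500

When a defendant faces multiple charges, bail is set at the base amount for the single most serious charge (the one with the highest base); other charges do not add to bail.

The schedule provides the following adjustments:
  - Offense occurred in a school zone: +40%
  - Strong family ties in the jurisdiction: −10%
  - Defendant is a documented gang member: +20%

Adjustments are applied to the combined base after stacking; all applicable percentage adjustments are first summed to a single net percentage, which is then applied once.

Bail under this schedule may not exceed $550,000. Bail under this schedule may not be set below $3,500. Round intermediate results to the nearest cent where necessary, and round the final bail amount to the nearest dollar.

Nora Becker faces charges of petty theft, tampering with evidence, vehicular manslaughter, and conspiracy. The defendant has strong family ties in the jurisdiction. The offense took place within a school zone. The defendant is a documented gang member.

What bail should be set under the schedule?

$99,000

Base amounts from the schedule: petty theft $1,600; tampering with evidence $6,950; vehicular manslaughter $66,000; conspiracy $39,350.
Stacking rule: use the highest base only. Highest is vehicular manslaughter at $66,000. Combined base = $66,000.
Net percentage adjustment: +40% −10% +20% = +50%. $66,000 × 1.5 = $99,000.
$99,000 is within the $550,000 maximum.
$99,000 is at or above the $3,500 minimum.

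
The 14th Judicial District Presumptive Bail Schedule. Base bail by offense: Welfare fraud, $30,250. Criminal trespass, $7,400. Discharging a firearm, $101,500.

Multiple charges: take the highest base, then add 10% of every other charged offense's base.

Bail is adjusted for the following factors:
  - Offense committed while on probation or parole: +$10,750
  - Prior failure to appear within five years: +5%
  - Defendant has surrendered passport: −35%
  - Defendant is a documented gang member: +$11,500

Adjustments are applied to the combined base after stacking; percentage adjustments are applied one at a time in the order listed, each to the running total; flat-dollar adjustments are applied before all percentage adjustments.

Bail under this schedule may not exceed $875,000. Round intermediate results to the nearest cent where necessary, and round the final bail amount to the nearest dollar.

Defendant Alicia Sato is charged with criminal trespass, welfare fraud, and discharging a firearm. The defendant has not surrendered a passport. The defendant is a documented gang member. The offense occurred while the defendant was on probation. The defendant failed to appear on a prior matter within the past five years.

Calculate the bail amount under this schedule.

Base amounts from the schedule: criminal trespass $7,400; welfare fraud $30,250; discharging a firearm $101,500.
Stacking rule: highest base plus 10% of each additional charge. Highest is discharging a firearm at $101,500. Additional: $7,400 × 10% = $740; $30,250 × 10% = $3,025. Combined base = $101,500 + $3,765 = $105,265.
Offense committed while on probation or parole (+$10,750 flat): $105,265 + $10,750 = $116,015.
Defendant is a documented gang member (+$11,500 flat): $116,015 + $11,500 = $127,515.
Prior failure to appear within five years (+5%): $127,515 × 1.05 = $133,890.75.
$133,890.75 is within the $875,000 maximum.
Rounded to the nearest dollar: $133,891.

$133,891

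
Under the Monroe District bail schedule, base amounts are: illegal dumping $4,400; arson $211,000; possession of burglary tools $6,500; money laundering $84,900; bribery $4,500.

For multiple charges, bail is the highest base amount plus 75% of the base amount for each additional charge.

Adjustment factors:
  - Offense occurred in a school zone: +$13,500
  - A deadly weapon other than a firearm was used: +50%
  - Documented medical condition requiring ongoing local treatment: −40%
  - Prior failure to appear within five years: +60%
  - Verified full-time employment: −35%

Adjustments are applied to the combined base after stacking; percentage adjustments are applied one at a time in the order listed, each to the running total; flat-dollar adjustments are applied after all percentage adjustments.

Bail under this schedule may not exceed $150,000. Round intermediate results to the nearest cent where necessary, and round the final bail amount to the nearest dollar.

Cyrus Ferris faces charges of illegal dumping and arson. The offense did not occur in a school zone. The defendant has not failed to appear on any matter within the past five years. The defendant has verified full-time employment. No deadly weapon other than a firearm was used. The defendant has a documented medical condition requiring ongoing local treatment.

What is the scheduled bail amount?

$83,577

Base amounts from the schedule: illegal dumping $4,400; arson $211,000.
Stacking rule: highest base plus 75% of each additional charge. Highest is arson at $211,000. Additional: $4,400 × 75% = $3,300. Combined base = $211,000 + $3,300 = $214,300.
Documented medical condition requiring ongoing local treatment (−40%): $214,300 × 0.6 = $128,580.
Verified full-time employment (−35%): $128,580 × 0.65 = $83,577.
$83,577 is within the $150,000 maximum.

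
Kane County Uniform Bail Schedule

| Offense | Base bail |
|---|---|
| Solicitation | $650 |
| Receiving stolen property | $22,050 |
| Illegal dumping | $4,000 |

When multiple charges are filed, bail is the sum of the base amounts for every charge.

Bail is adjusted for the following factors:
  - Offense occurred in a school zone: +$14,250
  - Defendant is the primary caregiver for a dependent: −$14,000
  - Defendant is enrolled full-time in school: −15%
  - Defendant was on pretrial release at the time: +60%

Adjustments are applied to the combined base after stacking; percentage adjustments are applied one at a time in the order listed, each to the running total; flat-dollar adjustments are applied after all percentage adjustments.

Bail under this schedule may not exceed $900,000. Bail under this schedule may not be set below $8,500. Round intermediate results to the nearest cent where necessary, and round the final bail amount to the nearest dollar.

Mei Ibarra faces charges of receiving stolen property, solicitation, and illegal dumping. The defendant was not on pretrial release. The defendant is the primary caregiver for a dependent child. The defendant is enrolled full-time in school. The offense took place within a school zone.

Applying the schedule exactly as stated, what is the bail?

Base amounts from the schedule: receiving stolen property $22,050; solicitation $650; illegal dumping $4,000.
Stacking rule: sum of all bases. $22,050 + $650 + $4,000 = $26,700.
Defendant is enrolled full-time in school (−15%): $26,700 × 0.85 = $22,695.
Offense occurred in a school zone (+$14,250 flat): $22,695 + $14,250 = $36,945.
Defendant is the primary caregiver for a dependent (−$14,000 flat): $36,945 − $14,000 = $22,945.
$22,945 is within the $900,000 maximum.
$22,945 is at or above the $8,500 minimum.

$22,945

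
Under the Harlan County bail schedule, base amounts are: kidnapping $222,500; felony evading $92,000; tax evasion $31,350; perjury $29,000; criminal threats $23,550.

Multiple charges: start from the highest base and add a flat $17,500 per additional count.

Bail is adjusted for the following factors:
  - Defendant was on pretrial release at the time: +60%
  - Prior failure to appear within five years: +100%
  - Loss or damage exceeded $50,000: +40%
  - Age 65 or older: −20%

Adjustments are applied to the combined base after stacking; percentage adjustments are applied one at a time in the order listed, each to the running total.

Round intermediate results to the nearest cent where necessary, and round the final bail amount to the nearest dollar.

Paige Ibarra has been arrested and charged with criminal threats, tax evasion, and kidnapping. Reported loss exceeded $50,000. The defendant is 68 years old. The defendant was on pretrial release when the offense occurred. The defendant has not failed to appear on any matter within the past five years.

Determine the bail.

Base amounts from the schedule: criminal threats $23,550; tax evasion $31,350; kidnapping $222,500.
Stacking rule: highest base plus $17,500 per additional charge. Highest is kidnapping at $222,500; 2 additional charges → +$35,000. Combined base = $257,500.
Defendant was on pretrial release at the time (+60%): $257,500 × 1.6 = $412,000.
Loss or damage exceeded $50,000 (+40%): $412,000 × 1.4 = $576,800.
Age 65 or older (−20%): $576,800 × 0.8 = $461,440.

$461,440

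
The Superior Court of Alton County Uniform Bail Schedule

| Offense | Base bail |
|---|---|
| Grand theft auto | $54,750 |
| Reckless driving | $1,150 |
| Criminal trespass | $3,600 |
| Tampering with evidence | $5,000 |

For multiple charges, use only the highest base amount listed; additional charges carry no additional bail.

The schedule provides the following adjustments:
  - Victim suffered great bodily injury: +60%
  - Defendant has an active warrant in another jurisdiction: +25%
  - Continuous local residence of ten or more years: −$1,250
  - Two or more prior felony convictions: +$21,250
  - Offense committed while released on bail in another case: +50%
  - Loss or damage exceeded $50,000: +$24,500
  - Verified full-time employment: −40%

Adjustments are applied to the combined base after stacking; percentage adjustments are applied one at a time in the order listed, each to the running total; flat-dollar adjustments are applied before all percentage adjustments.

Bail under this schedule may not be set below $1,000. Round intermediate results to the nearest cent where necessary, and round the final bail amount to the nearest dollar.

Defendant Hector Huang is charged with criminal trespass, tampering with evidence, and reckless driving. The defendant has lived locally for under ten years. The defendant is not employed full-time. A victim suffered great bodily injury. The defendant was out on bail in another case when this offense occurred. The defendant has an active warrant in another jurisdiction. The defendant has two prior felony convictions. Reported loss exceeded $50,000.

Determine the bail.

$152,250

Base amounts from the schedule: criminal trespass $3,600; tampering with evidence $5,000; reckless driving $1,150.
Stacking rule: use the highest base only. Highest is tampering with evidence at $5,000. Combined base = $5,000.
Two or more prior felony convictions (+$21,250 flat): $5,000 + $21,250 = $26,250.
Loss or damage exceeded $50,000 (+$24,500 flat): $26,250 + $24,500 = $50,750.
Victim suffered great bodily injury (+60%): $50,750 × 1.6 = $81,200.
Defendant has an active warrant in another jurisdiction (+25%): $81,200 × 1.25 = $101,500.
Offense committed while released on bail in another case (+50%): $101,500 × 1.5 = $152,250.
$152,250 is at or above the $1,000 minimum.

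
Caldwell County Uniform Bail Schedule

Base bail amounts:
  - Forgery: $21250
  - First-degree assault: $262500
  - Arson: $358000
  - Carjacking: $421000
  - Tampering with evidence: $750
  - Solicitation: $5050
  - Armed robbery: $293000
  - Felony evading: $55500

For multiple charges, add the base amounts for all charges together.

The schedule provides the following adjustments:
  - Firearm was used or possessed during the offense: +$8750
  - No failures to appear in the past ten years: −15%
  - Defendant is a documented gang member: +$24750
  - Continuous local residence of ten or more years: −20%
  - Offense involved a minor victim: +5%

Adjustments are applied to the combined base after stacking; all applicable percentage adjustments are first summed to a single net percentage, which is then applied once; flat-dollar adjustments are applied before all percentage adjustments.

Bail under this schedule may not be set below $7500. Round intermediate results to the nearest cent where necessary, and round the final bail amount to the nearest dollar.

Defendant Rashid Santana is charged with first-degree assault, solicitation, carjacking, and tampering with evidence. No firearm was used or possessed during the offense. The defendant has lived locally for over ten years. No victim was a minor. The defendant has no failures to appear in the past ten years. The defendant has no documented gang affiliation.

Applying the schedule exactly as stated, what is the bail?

Base amounts from the schedule: first-degree assault $262500; solicitation $5050; carjacking $421000; tampering with evidence $750.
Stacking rule: sum of all bases. $262500 + $5050 + $421000 + $750 = $689300.
Net percentage adjustment: −15% −20% = −35%. $689300 × 0.65 = $448045.
$448045 is at or above the $7500 minimum.

$448045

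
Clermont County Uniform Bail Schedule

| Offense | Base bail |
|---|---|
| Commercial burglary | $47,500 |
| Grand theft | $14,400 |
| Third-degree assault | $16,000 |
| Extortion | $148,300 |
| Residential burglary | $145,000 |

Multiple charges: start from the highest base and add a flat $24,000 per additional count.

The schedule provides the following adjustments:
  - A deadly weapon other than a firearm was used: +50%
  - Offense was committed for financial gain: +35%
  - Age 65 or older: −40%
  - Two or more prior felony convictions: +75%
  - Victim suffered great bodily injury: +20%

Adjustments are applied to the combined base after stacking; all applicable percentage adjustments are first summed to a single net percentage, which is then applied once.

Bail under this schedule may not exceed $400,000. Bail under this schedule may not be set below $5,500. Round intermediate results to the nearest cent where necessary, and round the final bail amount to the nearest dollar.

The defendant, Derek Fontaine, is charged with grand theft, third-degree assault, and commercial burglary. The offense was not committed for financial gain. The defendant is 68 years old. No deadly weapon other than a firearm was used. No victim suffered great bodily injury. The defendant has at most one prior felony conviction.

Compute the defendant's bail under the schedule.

Base amounts from the schedule: grand theft $14,400; third-degree assault $16,000; commercial burglary $47,500.
Stacking rule: highest base plus $24,000 per additional charge. Highest is commercial burglary at $47,500; 2 additional charges → +$48,000. Combined base = $95,500.
Age 65 or older (−40%): $95,500 × 0.6 = $57,300.
$57,300 is within the $400,000 maximum.
$57,300 is at or above the $5,500 minimum.

$57,300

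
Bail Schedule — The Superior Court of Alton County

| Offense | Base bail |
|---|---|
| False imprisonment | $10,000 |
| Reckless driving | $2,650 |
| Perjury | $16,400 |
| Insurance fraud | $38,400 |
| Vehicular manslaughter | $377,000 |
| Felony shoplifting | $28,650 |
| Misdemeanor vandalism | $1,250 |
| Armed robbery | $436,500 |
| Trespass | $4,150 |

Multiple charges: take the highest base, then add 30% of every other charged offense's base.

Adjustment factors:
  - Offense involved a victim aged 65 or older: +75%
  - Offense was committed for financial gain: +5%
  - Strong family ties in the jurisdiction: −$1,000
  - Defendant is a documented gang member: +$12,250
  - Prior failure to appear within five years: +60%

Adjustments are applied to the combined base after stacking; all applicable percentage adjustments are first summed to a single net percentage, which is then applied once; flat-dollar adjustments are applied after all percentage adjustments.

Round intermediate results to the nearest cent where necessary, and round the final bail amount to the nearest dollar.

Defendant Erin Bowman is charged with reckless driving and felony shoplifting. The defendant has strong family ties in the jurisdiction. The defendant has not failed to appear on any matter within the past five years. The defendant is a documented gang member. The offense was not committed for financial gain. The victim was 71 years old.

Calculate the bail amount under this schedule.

$62,779

Base amounts from the schedule: reckless driving $2,650; felony shoplifting $28,650.
Stacking rule: highest base plus 30% of each additional charge. Highest is felony shoplifting at $28,650. Additional: $2,650 × 30% = $795. Combined base = $28,650 + $795 = $29,445.
Offense involved a victim aged 65 or older (+75%): $29,445 × 1.75 = $51,528.75.
Strong family ties in the jurisdiction (−$1,000 flat): $51,528.75 − $1,000 = $50,528.75.
Defendant is a documented gang member (+$12,250 flat): $50,528.75 + $12,250 = $62,778.75.
Rounded to the nearest dollar: $62,779.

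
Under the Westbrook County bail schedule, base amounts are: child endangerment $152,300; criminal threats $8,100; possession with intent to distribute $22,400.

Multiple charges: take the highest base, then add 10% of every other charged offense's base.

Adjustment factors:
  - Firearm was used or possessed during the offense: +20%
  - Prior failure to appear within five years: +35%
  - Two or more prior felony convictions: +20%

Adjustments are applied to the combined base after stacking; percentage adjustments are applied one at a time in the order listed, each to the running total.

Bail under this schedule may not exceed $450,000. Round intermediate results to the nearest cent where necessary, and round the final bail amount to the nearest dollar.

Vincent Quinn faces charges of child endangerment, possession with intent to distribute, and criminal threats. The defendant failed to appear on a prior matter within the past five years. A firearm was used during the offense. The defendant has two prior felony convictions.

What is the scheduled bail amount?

$302,000

Base amounts from the schedule: child endangerment $152,300; possession with intent to distribute $22,400; criminal threats $8,100.
Stacking rule: highest base plus 10% of each additional charge. Highest is child endangerment at $152,300. Additional: $22,400 × 10% = $2,240; $8,100 × 10% = $810. Combined base = $152,300 + $3,050 = $155,350.
Firearm was used or possessed during the offense (+20%): $155,350 × 1.2 = $186,420.
Prior failure to appear within five years (+35%): $186,420 × 1.35 = $251,667.
Two or more prior felony convictions (+20%): $251,667 × 1.2 = $302,000.40.
$302,000.40 is within the $450,000 maximum.
Rounded to the nearest dollar: $302,000.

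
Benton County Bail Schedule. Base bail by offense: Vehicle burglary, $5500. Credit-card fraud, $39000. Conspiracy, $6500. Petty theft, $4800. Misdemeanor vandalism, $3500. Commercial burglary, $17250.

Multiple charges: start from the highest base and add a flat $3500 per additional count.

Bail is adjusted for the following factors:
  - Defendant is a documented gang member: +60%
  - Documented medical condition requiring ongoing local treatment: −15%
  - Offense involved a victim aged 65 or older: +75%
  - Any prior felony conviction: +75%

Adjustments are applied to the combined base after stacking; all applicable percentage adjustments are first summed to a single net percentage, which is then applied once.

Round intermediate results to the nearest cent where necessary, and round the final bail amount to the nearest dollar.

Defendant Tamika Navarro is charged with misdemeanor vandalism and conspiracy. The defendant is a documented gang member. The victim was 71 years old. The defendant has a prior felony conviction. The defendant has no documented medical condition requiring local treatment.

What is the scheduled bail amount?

$31000

Base amounts from the schedule: misdemeanor vandalism $3500; conspiracy $6500.
Stacking rule: highest base plus $3500 per additional charge. Highest is conspiracy at $6500; 1 additional charge → +$3500. Combined base = $10000.
Net percentage adjustment: +60% +75% +75% = +210%. $10000 × 3.1 = $31000.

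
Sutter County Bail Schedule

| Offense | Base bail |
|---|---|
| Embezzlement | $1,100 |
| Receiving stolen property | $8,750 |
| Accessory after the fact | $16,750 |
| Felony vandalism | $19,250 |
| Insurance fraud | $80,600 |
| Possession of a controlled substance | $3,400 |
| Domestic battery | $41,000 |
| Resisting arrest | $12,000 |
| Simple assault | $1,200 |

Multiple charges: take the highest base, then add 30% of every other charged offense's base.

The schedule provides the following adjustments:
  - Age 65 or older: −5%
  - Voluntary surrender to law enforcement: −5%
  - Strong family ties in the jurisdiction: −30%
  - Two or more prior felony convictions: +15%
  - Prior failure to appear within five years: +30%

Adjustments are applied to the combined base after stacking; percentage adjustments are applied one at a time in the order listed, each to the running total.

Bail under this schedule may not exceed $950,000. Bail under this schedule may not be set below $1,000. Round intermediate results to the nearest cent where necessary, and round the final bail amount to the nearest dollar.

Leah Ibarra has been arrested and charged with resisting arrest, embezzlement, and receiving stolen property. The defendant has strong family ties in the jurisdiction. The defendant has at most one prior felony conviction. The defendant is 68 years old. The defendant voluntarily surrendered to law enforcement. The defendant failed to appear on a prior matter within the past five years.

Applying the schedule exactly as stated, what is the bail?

$12,282

Base amounts from the schedule: resisting arrest $12,000; embezzlement $1,100; receiving stolen property $8,750.
Stacking rule: highest base plus 30% of each additional charge. Highest is resisting arrest at $12,000. Additional: $1,100 × 30% = $330; $8,750 × 30% = $2,625. Combined base = $12,000 + $2,955 = $14,955.
Age 65 or older (−5%): $14,955 × 0.95 = $14,207.25.
Voluntary surrender to law enforcement (−5%): $14,207.25 × 0.95 = $13,496.89.
Strong family ties in the jurisdiction (−30%): $13,496.89 × 0.7 = $9,447.82.
Prior failure to appear within five years (+30%): $9,447.82 × 1.3 = $12,282.17.
$12,282.17 is within the $950,000 maximum.
$12,282.17 is at or above the $1,000 minimum.
Rounded to the nearest dollar: $12,282.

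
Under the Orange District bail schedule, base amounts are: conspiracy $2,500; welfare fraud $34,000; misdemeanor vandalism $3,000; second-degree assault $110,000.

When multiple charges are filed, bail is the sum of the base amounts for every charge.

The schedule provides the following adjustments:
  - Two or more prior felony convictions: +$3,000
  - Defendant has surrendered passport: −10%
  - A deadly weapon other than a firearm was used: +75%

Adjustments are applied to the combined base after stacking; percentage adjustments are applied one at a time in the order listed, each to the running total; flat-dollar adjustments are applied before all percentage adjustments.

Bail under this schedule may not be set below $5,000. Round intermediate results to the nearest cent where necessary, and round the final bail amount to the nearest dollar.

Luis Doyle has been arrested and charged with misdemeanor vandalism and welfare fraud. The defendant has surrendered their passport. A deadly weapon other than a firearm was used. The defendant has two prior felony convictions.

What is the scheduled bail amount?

$63,000

Base amounts from the schedule: misdemeanor vandalism $3,000; welfare fraud $34,000.
Stacking rule: sum of all bases. $3,000 + $34,000 = $37,000.
Two or more prior felony convictions (+$3,000 flat): $37,000 + $3,000 = $40,000.
Defendant has surrendered passport (−10%): $40,000 × 0.9 = $36,000.
A deadly weapon other than a firearm was used (+75%): $36,000 × 1.75 = $63,000.
$63,000 is at or above the $5,000 minimum.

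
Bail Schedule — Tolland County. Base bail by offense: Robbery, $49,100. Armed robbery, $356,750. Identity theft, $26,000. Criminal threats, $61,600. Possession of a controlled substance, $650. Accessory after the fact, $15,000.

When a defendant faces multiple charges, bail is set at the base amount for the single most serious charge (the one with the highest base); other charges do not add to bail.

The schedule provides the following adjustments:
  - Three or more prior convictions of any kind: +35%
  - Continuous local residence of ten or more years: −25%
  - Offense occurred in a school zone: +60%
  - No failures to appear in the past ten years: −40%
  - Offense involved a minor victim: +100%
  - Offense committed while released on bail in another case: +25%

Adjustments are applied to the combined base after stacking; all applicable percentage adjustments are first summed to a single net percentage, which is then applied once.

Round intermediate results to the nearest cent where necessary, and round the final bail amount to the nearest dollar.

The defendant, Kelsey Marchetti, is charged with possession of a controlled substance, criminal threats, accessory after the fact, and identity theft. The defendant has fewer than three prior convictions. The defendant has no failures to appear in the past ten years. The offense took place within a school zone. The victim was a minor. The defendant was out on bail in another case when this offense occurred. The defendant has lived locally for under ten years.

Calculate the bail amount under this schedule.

Base amounts from the schedule: possession of a controlled substance $650; criminal threats $61,600; accessory after the fact $15,000; identity theft $26,000.
Stacking rule: use the highest base only. Highest is criminal threats at $61,600. Combined base = $61,600.
Net percentage adjustment: +60% −40% +100% +25% = +145%. $61,600 × 2.45 = $150,920.

$150,920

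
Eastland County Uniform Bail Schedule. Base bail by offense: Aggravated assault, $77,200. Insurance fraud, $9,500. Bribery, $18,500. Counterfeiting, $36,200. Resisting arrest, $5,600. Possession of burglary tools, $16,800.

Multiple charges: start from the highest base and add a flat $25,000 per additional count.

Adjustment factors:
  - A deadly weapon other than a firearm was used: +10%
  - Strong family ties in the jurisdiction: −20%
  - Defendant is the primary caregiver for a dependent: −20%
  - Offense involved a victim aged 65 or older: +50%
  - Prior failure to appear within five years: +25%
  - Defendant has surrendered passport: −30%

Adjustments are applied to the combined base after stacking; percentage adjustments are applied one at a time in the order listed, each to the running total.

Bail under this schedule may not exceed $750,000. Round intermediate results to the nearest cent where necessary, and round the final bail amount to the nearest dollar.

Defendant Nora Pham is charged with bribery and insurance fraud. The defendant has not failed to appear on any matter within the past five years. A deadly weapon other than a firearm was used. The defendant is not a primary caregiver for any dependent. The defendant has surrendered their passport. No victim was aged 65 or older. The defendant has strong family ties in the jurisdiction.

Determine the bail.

Base amounts from the schedule: bribery $18,500; insurance fraud $9,500.
Stacking rule: highest base plus $25,000 per additional charge. Highest is bribery at $18,500; 1 additional charge → +$25,000. Combined base = $43,500.
A deadly weapon other than a firearm was used (+10%): $43,500 × 1.1 = $47,850.
Strong family ties in the jurisdiction (−20%): $47,850 × 0.8 = $38,280.
Defendant has surrendered passport (−30%): $38,280 × 0.7 = $26,796.
$26,796 is within the $750,000 maximum.

$26,796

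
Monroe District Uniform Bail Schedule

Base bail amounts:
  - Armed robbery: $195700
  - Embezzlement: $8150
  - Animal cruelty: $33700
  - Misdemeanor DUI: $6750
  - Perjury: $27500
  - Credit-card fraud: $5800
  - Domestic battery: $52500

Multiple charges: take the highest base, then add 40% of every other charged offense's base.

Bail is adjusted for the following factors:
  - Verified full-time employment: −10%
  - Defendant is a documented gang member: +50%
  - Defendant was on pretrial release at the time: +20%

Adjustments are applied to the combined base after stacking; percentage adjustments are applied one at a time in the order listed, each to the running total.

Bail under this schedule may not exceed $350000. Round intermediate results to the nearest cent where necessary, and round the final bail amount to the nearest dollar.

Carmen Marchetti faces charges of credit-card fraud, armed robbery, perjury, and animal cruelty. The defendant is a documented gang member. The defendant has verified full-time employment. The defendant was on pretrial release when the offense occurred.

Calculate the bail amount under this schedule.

$350000

Base amounts from the schedule: credit-card fraud $5800; armed robbery $195700; perjury $27500; animal cruelty $33700.
Stacking rule: highest base plus 40% of each additional charge. Highest is armed robbery at $195700. Additional: $5800 × 40% = $2320; $27500 × 40% = $11000; $33700 × 40% = $13480. Combined base = $195700 + $26800 = $222500.
Verified full-time employment (−10%): $222500 × 0.9 = $200250.
Defendant is a documented gang member (+50%): $200250 × 1.5 = $300375.
Defendant was on pretrial release at the time (+20%): $300375 × 1.2 = $360450.
Result $360450 exceeds the maximum of $350000; bail is capped at $350000.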